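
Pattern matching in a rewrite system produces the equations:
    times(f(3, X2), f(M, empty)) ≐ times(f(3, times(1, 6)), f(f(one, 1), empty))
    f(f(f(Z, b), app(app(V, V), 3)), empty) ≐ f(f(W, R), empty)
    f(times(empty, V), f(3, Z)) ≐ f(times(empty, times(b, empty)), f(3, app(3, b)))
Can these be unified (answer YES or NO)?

YES

Decompose times/2: f(3, X2) ≐ f(3, times(1, 6)),  f(M, empty) ≐ f(f(one, 1), empty).
Decompose f/2: 3 ≐ 3,  X2 ≐ times(1, 6).
Delete trivial equation 3 ≐ 3.
Bind X2 := times(1, 6); no other remaining equation mentions X2.
Decompose f/2: M ≐ f(one, 1),  empty ≐ empty.
Bind M := f(one, 1); no other remaining equation mentions M.
Delete trivial equation empty ≐ empty.
Decompose f/2: f(f(Z, b), app(app(V, V), 3)) ≐ f(W, R),  empty ≐ empty.
Decompose f/2: f(Z, b) ≐ W,  app(app(V, V), 3) ≐ R.
Bind W := f(Z, b); no other remaining equation mentions W.
Bind R := app(app(V, V), 3); no other remaining equation mentions R.
Delete trivial equation empty ≐ empty.
Decompose f/2: times(empty, V) ≐ times(empty, times(b, empty)),  f(3, Z) ≐ f(3, app(3, b)).
Decompose times/2: empty ≐ empty,  V ≐ times(b, empty).
Delete trivial equation empty ≐ empty.
Bind V := times(b, empty); no other remaining equation mentions V. Substituting into the earlier binding gives R := app(app(times(b, empty), times(b, empty)), 3).
Decompose f/2: 3 ≐ 3,  Z ≐ app(3, b).
Delete trivial equation 3 ≐ 3.
Bind Z := app(3, b). Substituting into the earlier binding gives W := f(app(3, b), b).
No equations remain and no clash or occurs-check failure arose, so a unifier exists.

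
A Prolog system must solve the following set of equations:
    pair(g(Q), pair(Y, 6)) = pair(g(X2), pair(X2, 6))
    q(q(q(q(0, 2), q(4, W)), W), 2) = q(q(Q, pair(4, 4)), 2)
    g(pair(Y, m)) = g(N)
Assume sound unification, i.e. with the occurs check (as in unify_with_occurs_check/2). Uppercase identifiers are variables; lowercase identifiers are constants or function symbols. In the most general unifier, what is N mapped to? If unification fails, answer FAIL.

Decompose pair/2: g(Q) = g(X2),  pair(Y, 6) = pair(X2, 6).
Decompose g/1: Q = X2.
Bind Q := X2; substituting into the one remaining equation that mentions Q gives: q(q(q(q(0, 2), q(4, W)), W), 2) = q(q(X2, pair(4, 4)), 2).
Decompose pair/2: Y = X2,  6 = 6.
Bind Y := X2; substituting into the one remaining equation that mentions Y gives: g(pair(X2, m)) = g(N).
Delete trivial equation 6 = 6.
Decompose q/2: q(q(q(0, 2), q(4, W)), W) = q(X2, pair(4, 4)),  2 = 2.
Decompose q/2: q(q(0, 2), q(4, W)) = X2,  W = pair(4, 4).
Bind X2 := q(q(0, 2), q(4, W)); substituting into the one remaining equation that mentions X2 gives: g(pair(q(q(0, 2), q(4, W)), m)) = g(N). Substituting into the earlier bindings gives Q := q(q(0, 2), q(4, W)), Y := q(q(0, 2), q(4, W)).
Bind W := pair(4, 4); substituting into the one remaining equation that mentions W gives: g(pair(q(q(0, 2), q(4, pair(4, 4))), m)) = g(N). Substituting into the earlier bindings gives Q := q(q(0, 2), q(4, pair(4, 4))), Y := q(q(0, 2), q(4, pair(4, 4))), X2 := q(q(0, 2), q(4, pair(4, 4))).
Delete trivial equation 2 = 2.
Decompose g/1: pair(q(q(0, 2), q(4, pair(4, 4))), m) = N.
Bind N := pair(q(q(0, 2), q(4, pair(4, 4))), m).
MGU = { Q = q(q(0, 2), q(4, pair(4, 4))), Y = q(q(0, 2), q(4, pair(4, 4))), X2 = q(q(0, 2), q(4, pair(4, 4))), W = pair(4, 4), N = pair(q(q(0, 2), q(4, pair(4, 4))), m) }, so N = pair(q(q(0, 2), q(4, pair(4, 4))), m).

pair(q(q(0, 2), q(4, pair(4, 4))), m)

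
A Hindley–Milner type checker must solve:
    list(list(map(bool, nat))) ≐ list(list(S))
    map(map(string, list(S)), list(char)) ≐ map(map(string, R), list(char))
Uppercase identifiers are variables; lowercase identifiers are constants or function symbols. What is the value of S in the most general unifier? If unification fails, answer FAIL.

map(bool, nat)

Decompose list/1: list(map(bool, nat)) ≐ list(S).
Decompose list/1: map(bool, nat) ≐ S.
Bind S := map(bool, nat); substituting into the remaining equation gives: map(map(string, list(map(bool, nat))), list(char)) ≐ map(map(string, R), list(char)).
Decompose map/2: map(string, list(map(bool, nat))) ≐ map(string, R),  list(char) ≐ list(char).
Decompose map/2: string ≐ string,  list(map(bool, nat)) ≐ R.
Delete trivial equation string ≐ string.
Bind R := list(map(bool, nat)); no other remaining equation mentions R.
Delete trivial equation list(char) ≐ list(char).
MGU = { S ↦ map(bool, nat), R ↦ list(map(bool, nat)) }, so S ↦ map(bool, nat).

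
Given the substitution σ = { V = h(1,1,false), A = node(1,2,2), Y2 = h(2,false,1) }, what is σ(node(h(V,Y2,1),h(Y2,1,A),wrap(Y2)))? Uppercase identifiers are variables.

node(h(h(1,1,false),h(2,false,1),1),h(h(2,false,1),1,node(1,2,2)),wrap(h(2,false,1)))

Replace each occurrence of V with h(1,1,false).
Replace each occurrence of A with node(1,2,2).
Replace each occurrence of Y2 with h(2,false,1).
Result: node(h(h(1,1,false),h(2,false,1),1),h(h(2,false,1),1,node(1,2,2)),wrap(h(2,false,1))).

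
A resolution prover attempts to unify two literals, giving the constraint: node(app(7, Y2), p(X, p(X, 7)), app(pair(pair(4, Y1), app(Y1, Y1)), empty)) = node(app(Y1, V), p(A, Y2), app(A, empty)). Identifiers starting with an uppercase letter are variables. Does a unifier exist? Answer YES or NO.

Decompose node/3: app(7, Y2) = app(Y1, V),  p(X, p(X, 7)) = p(A, Y2),  app(pair(pair(4, Y1), app(Y1, Y1)), empty) = app(A, empty).
Decompose app/2: 7 = Y1,  Y2 = V.
Bind Y1 := 7; substituting into the one remaining equation that mentions Y1 gives: app(pair(pair(4, 7), app(7, 7)), empty) = app(A, empty).
Bind Y2 := V; substituting into the one remaining equation that mentions Y2 gives: p(X, p(X, 7)) = p(A, V).
Decompose p/2: X = A,  p(X, 7) = V.
Bind X := A; substituting into the one remaining equation that mentions X gives: p(A, 7) = V.
Bind V := p(A, 7); no other remaining equation mentions V. Substituting into the earlier binding gives Y2 := p(A, 7).
Decompose app/2: pair(pair(4, 7), app(7, 7)) = A,  empty = empty.
Bind A := pair(pair(4, 7), app(7, 7)); no other remaining equation mentions A. Substituting into the earlier bindings gives Y2 := p(pair(pair(4, 7), app(7, 7)), 7), X := pair(pair(4, 7), app(7, 7)), V := p(pair(pair(4, 7), app(7, 7)), 7).
Delete trivial equation empty = empty.
No equations remain and no clash or occurs-check failure arose, so a unifier exists.

YES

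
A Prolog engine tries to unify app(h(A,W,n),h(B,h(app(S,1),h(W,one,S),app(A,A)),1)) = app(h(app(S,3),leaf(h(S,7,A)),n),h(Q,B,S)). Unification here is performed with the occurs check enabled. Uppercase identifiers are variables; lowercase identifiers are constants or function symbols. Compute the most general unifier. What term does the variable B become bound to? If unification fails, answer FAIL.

Decompose app/2: h(A,W,n) = h(app(S,3),leaf(h(S,7,A)),n),  h(B,h(app(S,1),h(W,one,S),app(A,A)),1) = h(Q,B,S).
Decompose h/3: A = app(S,3),  W = leaf(h(S,7,A)),  n = n.
Bind A := app(S,3); substituting into the 2 remaining equations that mention A gives: W = leaf(h(S,7,app(S,3))),  h(B,h(app(S,1),h(W,one,S),app(app(S,3),app(S,3))),1) = h(Q,B,S).
Bind W := leaf(h(S,7,app(S,3))); substituting into the one remaining equation that mentions W gives: h(B,h(app(S,1),h(leaf(h(S,7,app(S,3))),one,S),app(app(S,3),app(S,3))),1) = h(Q,B,S).
Delete trivial equation n = n.
Decompose h/3: B = Q,  h(app(S,1),h(leaf(h(S,7,app(S,3))),one,S),app(app(S,3),app(S,3))) = B,  1 = S.
Bind B := Q; substituting into the one remaining equation that mentions B gives: h(app(S,1),h(leaf(h(S,7,app(S,3))),one,S),app(app(S,3),app(S,3))) = Q.
Bind Q := h(app(S,1),h(leaf(h(S,7,app(S,3))),one,S),app(app(S,3),app(S,3))); no other remaining equation mentions Q. Substituting into the earlier binding gives B := h(app(S,1),h(leaf(h(S,7,app(S,3))),one,S),app(app(S,3),app(S,3))).
Bind S := 1. Substituting into the earlier bindings gives A := app(1,3), W := leaf(h(1,7,app(1,3))), B := h(app(1,1),h(leaf(h(1,7,app(1,3))),one,1),app(app(1,3),app(1,3))), Q := h(app(1,1),h(leaf(h(1,7,app(1,3))),one,1),app(app(1,3),app(1,3))).
MGU = { A -> app(1,3), W -> leaf(h(1,7,app(1,3))), B -> h(app(1,1),h(leaf(h(1,7,app(1,3))),one,1),app(app(1,3),app(1,3))), Q -> h(app(1,1),h(leaf(h(1,7,app(1,3))),one,1),app(app(1,3),app(1,3))), S -> 1 }, so B -> h(app(1,1),h(leaf(h(1,7,app(1,3))),one,1),app(app(1,3),app(1,3))).

h(app(1,1),h(leaf(h(1,7,app(1,3))),one,1),app(app(1,3),app(1,3)))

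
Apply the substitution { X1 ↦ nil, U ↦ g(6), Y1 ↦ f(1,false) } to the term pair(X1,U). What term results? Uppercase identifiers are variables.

pair(nil,g(6))

Replace each occurrence of X1 with nil.
Replace each occurrence of U with g(6).
Result: pair(nil,g(6)).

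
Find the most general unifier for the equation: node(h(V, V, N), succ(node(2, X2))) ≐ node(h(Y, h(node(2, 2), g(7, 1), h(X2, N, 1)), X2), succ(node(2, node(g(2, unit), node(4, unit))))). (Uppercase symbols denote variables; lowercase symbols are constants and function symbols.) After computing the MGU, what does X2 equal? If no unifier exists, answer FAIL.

Decompose node/2: h(V, V, N) ≐ h(Y, h(node(2, 2), g(7, 1), h(X2, N, 1)), X2),  succ(node(2, X2)) ≐ succ(node(2, node(g(2, unit), node(4, unit)))).
Decompose h/3: V ≐ Y,  V ≐ h(node(2, 2), g(7, 1), h(X2, N, 1)),  N ≐ X2.
Bind V := Y; substituting into the one remaining equation that mentions V gives: Y ≐ h(node(2, 2), g(7, 1), h(X2, N, 1)).
Bind Y := h(node(2, 2), g(7, 1), h(X2, N, 1)); no other remaining equation mentions Y. Substituting into the earlier binding gives V := h(node(2, 2), g(7, 1), h(X2, N, 1)).
Bind N := X2; no other remaining equation mentions N. Substituting into the earlier bindings gives V := h(node(2, 2), g(7, 1), h(X2, X2, 1)), Y := h(node(2, 2), g(7, 1), h(X2, X2, 1)).
Decompose succ/1: node(2, X2) ≐ node(2, node(g(2, unit), node(4, unit))).
Decompose node/2: 2 ≐ 2,  X2 ≐ node(g(2, unit), node(4, unit)).
Delete trivial equation 2 ≐ 2.
Bind X2 := node(g(2, unit), node(4, unit)). Substituting into the earlier bindings gives V := h(node(2, 2), g(7, 1), h(node(g(2, unit), node(4, unit)), node(g(2, unit), node(4, unit)), 1)), Y := h(node(2, 2), g(7, 1), h(node(g(2, unit), node(4, unit)), node(g(2, unit), node(4, unit)), 1)), N := node(g(2, unit), node(4, unit)).
MGU = { V ↦ h(node(2, 2), g(7, 1), h(node(g(2, unit), node(4, unit)), node(g(2, unit), node(4, unit)), 1)), Y ↦ h(node(2, 2), g(7, 1), h(node(g(2, unit), node(4, unit)), node(g(2, unit), node(4, unit)), 1)), N ↦ node(g(2, unit), node(4, unit)), X2 ↦ node(g(2, unit), node(4, unit)) }, so X2 ↦ node(g(2, unit), node(4, unit)).

node(g(2, unit), node(4, unit))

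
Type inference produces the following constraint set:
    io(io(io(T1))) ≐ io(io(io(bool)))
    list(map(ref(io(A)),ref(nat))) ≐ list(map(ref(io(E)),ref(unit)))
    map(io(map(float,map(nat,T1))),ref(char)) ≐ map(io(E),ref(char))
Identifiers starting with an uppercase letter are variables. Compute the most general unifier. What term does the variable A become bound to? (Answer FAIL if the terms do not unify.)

FAIL

Decompose io/1: io(io(T1)) ≐ io(io(bool)).
Decompose io/1: io(T1) ≐ io(bool).
Decompose io/1: T1 ≐ bool.
Bind T1 := bool; substituting into the one remaining equation that mentions T1 gives: map(io(map(float,map(nat,bool))),ref(char)) ≐ map(io(E),ref(char)).
Decompose list/1: map(ref(io(A)),ref(nat)) ≐ map(ref(io(E)),ref(unit)).
Decompose map/2: ref(io(A)) ≐ ref(io(E)),  ref(nat) ≐ ref(unit).
Decompose ref/1: io(A) ≐ io(E).
Decompose io/1: A ≐ E.
Bind A := E; no other remaining equation mentions A.
Decompose ref/1: nat ≐ unit.
Clash: constants nat and unit differ; no unifier exists.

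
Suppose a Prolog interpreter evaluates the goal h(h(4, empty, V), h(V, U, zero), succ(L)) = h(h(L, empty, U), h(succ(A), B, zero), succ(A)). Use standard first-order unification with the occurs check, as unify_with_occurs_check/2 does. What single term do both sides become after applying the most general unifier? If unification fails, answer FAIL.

h(h(4, empty, succ(4)), h(succ(4), succ(4), zero), succ(4))

Decompose h/3: h(4, empty, V) = h(L, empty, U),  h(V, U, zero) = h(succ(A), B, zero),  succ(L) = succ(A).
Decompose h/3: 4 = L,  empty = empty,  V = U.
Bind L := 4; substituting into the one remaining equation that mentions L gives: succ(4) = succ(A).
Delete trivial equation empty = empty.
Bind V := U; substituting into the one remaining equation that mentions V gives: h(U, U, zero) = h(succ(A), B, zero).
Decompose h/3: U = succ(A),  U = B,  zero = zero.
Bind U := succ(A); substituting into the one remaining equation that mentions U gives: succ(A) = B. Substituting into the earlier binding gives V := succ(A).
Bind B := succ(A); no other remaining equation mentions B.
Delete trivial equation zero = zero.
Decompose succ/1: 4 = A.
Bind A := 4. Substituting into the earlier bindings gives V := succ(4), U := succ(4), B := succ(4).
Applying the MGU to either side gives h(h(4, empty, succ(4)), h(succ(4), succ(4), zero), succ(4)).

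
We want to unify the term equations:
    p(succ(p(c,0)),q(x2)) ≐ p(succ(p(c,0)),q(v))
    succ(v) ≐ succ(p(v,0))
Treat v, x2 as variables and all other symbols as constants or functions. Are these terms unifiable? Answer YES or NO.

NO

Decompose p/2: succ(p(c,0)) ≐ succ(p(c,0)),  q(x2) ≐ q(v).
Delete trivial equation succ(p(c,0)) ≐ succ(p(c,0)).
Decompose q/1: x2 ≐ v.
Bind x2 := v; no other remaining equation mentions x2.
Decompose succ/1: v ≐ p(v,0).
Occurs check fails: v occurs in p(v,0); the equation v ≐ p(v,0) has no finite solution.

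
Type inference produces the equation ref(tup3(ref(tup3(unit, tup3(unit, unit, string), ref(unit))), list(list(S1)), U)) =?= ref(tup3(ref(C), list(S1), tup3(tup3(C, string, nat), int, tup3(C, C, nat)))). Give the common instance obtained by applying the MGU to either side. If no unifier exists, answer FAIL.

Decompose ref/1: tup3(ref(tup3(unit, tup3(unit, unit, string), ref(unit))), list(list(S1)), U) =?= tup3(ref(C), list(S1), tup3(tup3(C, string, nat), int, tup3(C, C, nat))).
Decompose tup3/3: ref(tup3(unit, tup3(unit, unit, string), ref(unit))) =?= ref(C),  list(list(S1)) =?= list(S1),  U =?= tup3(tup3(C, string, nat), int, tup3(C, C, nat)).
Decompose ref/1: tup3(unit, tup3(unit, unit, string), ref(unit)) =?= C.
Bind C := tup3(unit, tup3(unit, unit, string), ref(unit)); substituting into the one remaining equation that mentions C gives: U =?= tup3(tup3(tup3(unit, tup3(unit, unit, string), ref(unit)), string, nat), int, tup3(tup3(unit, tup3(unit, unit, string), ref(unit)), tup3(unit, tup3(unit, unit, string), ref(unit)), nat)).
Decompose list/1: list(S1) =?= S1.
Occurs check fails: S1 occurs in list(S1); the equation S1 =?= list(S1) has no finite solution.

FAIL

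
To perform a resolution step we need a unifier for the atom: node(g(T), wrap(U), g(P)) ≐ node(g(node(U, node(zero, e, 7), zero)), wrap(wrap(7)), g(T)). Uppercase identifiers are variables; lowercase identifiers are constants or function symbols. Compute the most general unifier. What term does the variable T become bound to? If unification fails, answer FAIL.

node(wrap(7), node(zero, e, 7), zero)

Decompose node/3: g(T) ≐ g(node(U, node(zero, e, 7), zero)),  wrap(U) ≐ wrap(wrap(7)),  g(P) ≐ g(T).
Decompose g/1: T ≐ node(U, node(zero, e, 7), zero).
Bind T := node(U, node(zero, e, 7), zero); substituting into the one remaining equation that mentions T gives: g(P) ≐ g(node(U, node(zero, e, 7), zero)).
Decompose wrap/1: U ≐ wrap(7).
Bind U := wrap(7); substituting into the remaining equation gives: g(P) ≐ g(node(wrap(7), node(zero, e, 7), zero)). Substituting into the earlier binding gives T := node(wrap(7), node(zero, e, 7), zero).
Decompose g/1: P ≐ node(wrap(7), node(zero, e, 7), zero).
Bind P := node(wrap(7), node(zero, e, 7), zero).
MGU = { T := node(wrap(7), node(zero, e, 7), zero), U := wrap(7), P := node(wrap(7), node(zero, e, 7), zero) }, so T := node(wrap(7), node(zero, e, 7), zero).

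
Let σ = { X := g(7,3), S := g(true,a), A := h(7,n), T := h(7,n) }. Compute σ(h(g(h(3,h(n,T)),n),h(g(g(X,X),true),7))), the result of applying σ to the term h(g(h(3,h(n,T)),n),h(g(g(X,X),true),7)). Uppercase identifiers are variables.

Replace each occurrence of X with g(7,3).
Replace each occurrence of T with h(7,n).
Result: h(g(h(3,h(n,h(7,n))),n),h(g(g(g(7,3),g(7,3)),true),7)).

h(g(h(3,h(n,h(7,n))),n),h(g(g(g(7,3),g(7,3)),true),7))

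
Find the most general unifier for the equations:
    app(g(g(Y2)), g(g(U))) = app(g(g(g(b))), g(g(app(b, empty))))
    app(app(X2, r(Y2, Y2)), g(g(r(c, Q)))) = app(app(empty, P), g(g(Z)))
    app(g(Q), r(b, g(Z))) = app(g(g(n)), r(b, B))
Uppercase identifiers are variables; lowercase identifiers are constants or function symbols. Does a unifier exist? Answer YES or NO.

YES

Decompose app/2: g(g(Y2)) = g(g(g(b))),  g(g(U)) = g(g(app(b, empty))).
Decompose g/1: g(Y2) = g(g(b)).
Decompose g/1: Y2 = g(b).
Bind Y2 := g(b); substituting into the one remaining equation that mentions Y2 gives: app(app(X2, r(g(b), g(b))), g(g(r(c, Q)))) = app(app(empty, P), g(g(Z))).
Decompose g/1: g(U) = g(app(b, empty)).
Decompose g/1: U = app(b, empty).
Bind U := app(b, empty); no other remaining equation mentions U.
Decompose app/2: app(X2, r(g(b), g(b))) = app(empty, P),  g(g(r(c, Q))) = g(g(Z)).
Decompose app/2: X2 = empty,  r(g(b), g(b)) = P.
Bind X2 := empty; no other remaining equation mentions X2.
Bind P := r(g(b), g(b)); no other remaining equation mentions P.
Decompose g/1: g(r(c, Q)) = g(Z).
Decompose g/1: r(c, Q) = Z.
Bind Z := r(c, Q); substituting into the remaining equation gives: app(g(Q), r(b, g(r(c, Q)))) = app(g(g(n)), r(b, B)).
Decompose app/2: g(Q) = g(g(n)),  r(b, g(r(c, Q))) = r(b, B).
Decompose g/1: Q = g(n).
Bind Q := g(n); substituting into the remaining equation gives: r(b, g(r(c, g(n)))) = r(b, B). Substituting into the earlier binding gives Z := r(c, g(n)).
Decompose r/2: b = b,  g(r(c, g(n))) = B.
Delete trivial equation b = b.
Bind B := g(r(c, g(n))).
No equations remain and no clash or occurs-check failure arose, so a unifier exists.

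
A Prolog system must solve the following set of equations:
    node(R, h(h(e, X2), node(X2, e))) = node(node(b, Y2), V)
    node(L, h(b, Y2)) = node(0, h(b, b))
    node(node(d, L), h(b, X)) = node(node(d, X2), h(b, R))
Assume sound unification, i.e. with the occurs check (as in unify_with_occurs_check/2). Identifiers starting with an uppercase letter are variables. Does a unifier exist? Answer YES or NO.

YES

Decompose node/2: R = node(b, Y2),  h(h(e, X2), node(X2, e)) = V.
Bind R := node(b, Y2); substituting into the one remaining equation that mentions R gives: node(node(d, L), h(b, X)) = node(node(d, X2), h(b, node(b, Y2))).
Bind V := h(h(e, X2), node(X2, e)); no other remaining equation mentions V.
Decompose node/2: L = 0,  h(b, Y2) = h(b, b).
Bind L := 0; substituting into the one remaining equation that mentions L gives: node(node(d, 0), h(b, X)) = node(node(d, X2), h(b, node(b, Y2))).
Decompose h/2: b = b,  Y2 = b.
Delete trivial equation b = b.
Bind Y2 := b; substituting into the remaining equation gives: node(node(d, 0), h(b, X)) = node(node(d, X2), h(b, node(b, b))). Substituting into the earlier binding gives R := node(b, b).
Decompose node/2: node(d, 0) = node(d, X2),  h(b, X) = h(b, node(b, b)).
Decompose node/2: d = d,  0 = X2.
Delete trivial equation d = d.
Bind X2 := 0; no other remaining equation mentions X2. Substituting into the earlier binding gives V := h(h(e, 0), node(0, e)).
Decompose h/2: b = b,  X = node(b, b).
Delete trivial equation b = b.
Bind X := node(b, b).
No equations remain and no clash or occurs-check failure arose, so a unifier exists.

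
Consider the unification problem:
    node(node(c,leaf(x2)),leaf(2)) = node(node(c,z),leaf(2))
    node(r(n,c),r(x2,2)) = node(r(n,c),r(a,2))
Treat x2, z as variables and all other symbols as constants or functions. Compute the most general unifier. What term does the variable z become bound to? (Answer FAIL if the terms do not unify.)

Decompose node/2: node(c,leaf(x2)) = node(c,z),  leaf(2) = leaf(2).
Decompose node/2: c = c,  leaf(x2) = z.
Delete trivial equation c = c.
Bind z := leaf(x2); no other remaining equation mentions z.
Delete trivial equation leaf(2) = leaf(2).
Decompose node/2: r(n,c) = r(n,c),  r(x2,2) = r(a,2).
Delete trivial equation r(n,c) = r(n,c).
Decompose r/2: x2 = a,  2 = 2.
Bind x2 := a; no other remaining equation mentions x2. Substituting into the earlier binding gives z := leaf(a).
Delete trivial equation 2 = 2.
MGU = { z ↦ leaf(a), x2 ↦ a }, so z ↦ leaf(a).

leaf(a)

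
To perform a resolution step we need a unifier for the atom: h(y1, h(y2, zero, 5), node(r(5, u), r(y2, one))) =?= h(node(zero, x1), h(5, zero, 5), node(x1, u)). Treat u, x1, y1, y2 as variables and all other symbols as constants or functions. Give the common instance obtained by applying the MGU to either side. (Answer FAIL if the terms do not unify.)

h(node(zero, r(5, r(5, one))), h(5, zero, 5), node(r(5, r(5, one)), r(5, one)))

Decompose h/3: y1 =?= node(zero, x1),  h(y2, zero, 5) =?= h(5, zero, 5),  node(r(5, u), r(y2, one)) =?= node(x1, u).
Bind y1 := node(zero, x1); no other remaining equation mentions y1.
Decompose h/3: y2 =?= 5,  zero =?= zero,  5 =?= 5.
Bind y2 := 5; substituting into the one remaining equation that mentions y2 gives: node(r(5, u), r(5, one)) =?= node(x1, u).
Delete trivial equation zero =?= zero.
Delete trivial equation 5 =?= 5.
Decompose node/2: r(5, u) =?= x1,  r(5, one) =?= u.
Bind x1 := r(5, u); no other remaining equation mentions x1. Substituting into the earlier binding gives y1 := node(zero, r(5, u)).
Bind u := r(5, one). Substituting into the earlier bindings gives y1 := node(zero, r(5, r(5, one))), x1 := r(5, r(5, one)).
Applying the MGU to either side gives h(node(zero, r(5, r(5, one))), h(5, zero, 5), node(r(5, r(5, one)), r(5, one))).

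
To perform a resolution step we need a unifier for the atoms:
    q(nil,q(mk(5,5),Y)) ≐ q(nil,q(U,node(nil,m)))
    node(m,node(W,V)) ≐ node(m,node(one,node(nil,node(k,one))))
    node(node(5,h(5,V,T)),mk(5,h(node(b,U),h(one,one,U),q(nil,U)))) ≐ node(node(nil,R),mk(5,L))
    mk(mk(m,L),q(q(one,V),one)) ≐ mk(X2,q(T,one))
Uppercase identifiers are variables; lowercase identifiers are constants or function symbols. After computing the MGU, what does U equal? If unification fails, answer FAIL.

Decompose q/2: nil ≐ nil,  q(mk(5,5),Y) ≐ q(U,node(nil,m)).
Delete trivial equation nil ≐ nil.
Decompose q/2: mk(5,5) ≐ U,  Y ≐ node(nil,m).
Bind U := mk(5,5); substituting into the one remaining equation that mentions U gives: node(node(5,h(5,V,T)),mk(5,h(node(b,mk(5,5)),h(one,one,mk(5,5)),q(nil,mk(5,5))))) ≐ node(node(nil,R),mk(5,L)).
Bind Y := node(nil,m); no other remaining equation mentions Y.
Decompose node/2: m ≐ m,  node(W,V) ≐ node(one,node(nil,node(k,one))).
Delete trivial equation m ≐ m.
Decompose node/2: W ≐ one,  V ≐ node(nil,node(k,one)).
Bind W := one; no other remaining equation mentions W.
Bind V := node(nil,node(k,one)); substituting into the remaining equations gives: node(node(5,h(5,node(nil,node(k,one)),T)),mk(5,h(node(b,mk(5,5)),h(one,one,mk(5,5)),q(nil,mk(5,5))))) ≐ node(node(nil,R),mk(5,L)),  mk(mk(m,L),q(q(one,node(nil,node(k,one))),one)) ≐ mk(X2,q(T,one)).
Decompose node/2: node(5,h(5,node(nil,node(k,one)),T)) ≐ node(nil,R),  mk(5,h(node(b,mk(5,5)),h(one,one,mk(5,5)),q(nil,mk(5,5)))) ≐ mk(5,L).
Decompose node/2: 5 ≐ nil,  h(5,node(nil,node(k,one)),T) ≐ R.
Clash: constants 5 and nil differ; no unifier exists.

FAIL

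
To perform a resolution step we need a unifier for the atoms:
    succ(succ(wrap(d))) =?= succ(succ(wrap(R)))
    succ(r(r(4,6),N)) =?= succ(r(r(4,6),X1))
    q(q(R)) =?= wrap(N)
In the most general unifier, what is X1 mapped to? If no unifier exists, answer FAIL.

FAIL

Decompose succ/1: succ(wrap(d)) =?= succ(wrap(R)).
Decompose succ/1: wrap(d) =?= wrap(R).
Decompose wrap/1: d =?= R.
Bind R := d; substituting into the one remaining equation that mentions R gives: q(q(d)) =?= wrap(N).
Decompose succ/1: r(r(4,6),N) =?= r(r(4,6),X1).
Decompose r/2: r(4,6) =?= r(4,6),  N =?= X1.
Delete trivial equation r(4,6) =?= r(4,6).
Bind N := X1; substituting into the remaining equation gives: q(q(d)) =?= wrap(X1).
Clash: head symbols differ (q/1 vs wrap/1); no unifier exists.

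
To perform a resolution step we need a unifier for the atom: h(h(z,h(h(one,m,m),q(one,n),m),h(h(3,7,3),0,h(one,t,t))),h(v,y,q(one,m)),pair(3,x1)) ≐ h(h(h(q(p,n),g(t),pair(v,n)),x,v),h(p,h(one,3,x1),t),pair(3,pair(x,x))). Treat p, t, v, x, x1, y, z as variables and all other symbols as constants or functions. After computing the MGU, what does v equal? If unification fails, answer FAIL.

h(h(3,7,3),0,h(one,q(one,m),q(one,m)))

Decompose h/3: h(z,h(h(one,m,m),q(one,n),m),h(h(3,7,3),0,h(one,t,t))) ≐ h(h(q(p,n),g(t),pair(v,n)),x,v),  h(v,y,q(one,m)) ≐ h(p,h(one,3,x1),t),  pair(3,x1) ≐ pair(3,pair(x,x)).
Decompose h/3: z ≐ h(q(p,n),g(t),pair(v,n)),  h(h(one,m,m),q(one,n),m) ≐ x,  h(h(3,7,3),0,h(one,t,t)) ≐ v.
Bind z := h(q(p,n),g(t),pair(v,n)); no other remaining equation mentions z.
Bind x := h(h(one,m,m),q(one,n),m); substituting into the one remaining equation that mentions x gives: pair(3,x1) ≐ pair(3,pair(h(h(one,m,m),q(one,n),m),h(h(one,m,m),q(one,n),m))).
Bind v := h(h(3,7,3),0,h(one,t,t)); substituting into the one remaining equation that mentions v gives: h(h(h(3,7,3),0,h(one,t,t)),y,q(one,m)) ≐ h(p,h(one,3,x1),t). Substituting into the earlier binding gives z := h(q(p,n),g(t),pair(h(h(3,7,3),0,h(one,t,t)),n)).
Decompose h/3: h(h(3,7,3),0,h(one,t,t)) ≐ p,  y ≐ h(one,3,x1),  q(one,m) ≐ t.
Bind p := h(h(3,7,3),0,h(one,t,t)); no other remaining equation mentions p. Substituting into the earlier binding gives z := h(q(h(h(3,7,3),0,h(one,t,t)),n),g(t),pair(h(h(3,7,3),0,h(one,t,t)),n)).
Bind y := h(one,3,x1); no other remaining equation mentions y.
Bind t := q(one,m); no other remaining equation mentions t. Substituting into the earlier bindings gives z := h(q(h(h(3,7,3),0,h(one,q(one,m),q(one,m))),n),g(q(one,m)),pair(h(h(3,7,3),0,h(one,q(one,m),q(one,m))),n)), v := h(h(3,7,3),0,h(one,q(one,m),q(one,m))), p := h(h(3,7,3),0,h(one,q(one,m),q(one,m))).
Decompose pair/2: 3 ≐ 3,  x1 ≐ pair(h(h(one,m,m),q(one,n),m),h(h(one,m,m),q(one,n),m)).
Delete trivial equation 3 ≐ 3.
Bind x1 := pair(h(h(one,m,m),q(one,n),m),h(h(one,m,m),q(one,n),m)). Substituting into the earlier binding gives y := h(one,3,pair(h(h(one,m,m),q(one,n),m),h(h(one,m,m),q(one,n),m))).
MGU = { z -> h(q(h(h(3,7,3),0,h(one,q(one,m),q(one,m))),n),g(q(one,m)),pair(h(h(3,7,3),0,h(one,q(one,m),q(one,m))),n)), x -> h(h(one,m,m),q(one,n),m), v -> h(h(3,7,3),0,h(one,q(one,m),q(one,m))), p -> h(h(3,7,3),0,h(one,q(one,m),q(one,m))), y -> h(one,3,pair(h(h(one,m,m),q(one,n),m),h(h(one,m,m),q(one,n),m))), t -> q(one,m), x1 -> pair(h(h(one,m,m),q(one,n),m),h(h(one,m,m),q(one,n),m)) }, so v -> h(h(3,7,3),0,h(one,q(one,m),q(one,m))).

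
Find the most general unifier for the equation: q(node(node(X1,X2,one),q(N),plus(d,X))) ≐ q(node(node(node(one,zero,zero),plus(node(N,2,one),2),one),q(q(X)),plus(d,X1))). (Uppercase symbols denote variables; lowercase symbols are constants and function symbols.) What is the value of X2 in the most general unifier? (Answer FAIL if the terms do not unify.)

plus(node(q(node(one,zero,zero)),2,one),2)

Decompose q/1: node(node(X1,X2,one),q(N),plus(d,X)) ≐ node(node(node(one,zero,zero),plus(node(N,2,one),2),one),q(q(X)),plus(d,X1)).
Decompose node/3: node(X1,X2,one) ≐ node(node(one,zero,zero),plus(node(N,2,one),2),one),  q(N) ≐ q(q(X)),  plus(d,X) ≐ plus(d,X1).
Decompose node/3: X1 ≐ node(one,zero,zero),  X2 ≐ plus(node(N,2,one),2),  one ≐ one.
Bind X1 := node(one,zero,zero); substituting into the one remaining equation that mentions X1 gives: plus(d,X) ≐ plus(d,node(one,zero,zero)).
Bind X2 := plus(node(N,2,one),2); no other remaining equation mentions X2.
Delete trivial equation one ≐ one.
Decompose q/1: N ≐ q(X).
Bind N := q(X); no other remaining equation mentions N. Substituting into the earlier binding gives X2 := plus(node(q(X),2,one),2).
Decompose plus/2: d ≐ d,  X ≐ node(one,zero,zero).
Delete trivial equation d ≐ d.
Bind X := node(one,zero,zero). Substituting into the earlier bindings gives X2 := plus(node(q(node(one,zero,zero)),2,one),2), N := q(node(one,zero,zero)).
MGU = { X1 -> node(one,zero,zero), X2 -> plus(node(q(node(one,zero,zero)),2,one),2), N -> q(node(one,zero,zero)), X -> node(one,zero,zero) }, so X2 -> plus(node(q(node(one,zero,zero)),2,one),2).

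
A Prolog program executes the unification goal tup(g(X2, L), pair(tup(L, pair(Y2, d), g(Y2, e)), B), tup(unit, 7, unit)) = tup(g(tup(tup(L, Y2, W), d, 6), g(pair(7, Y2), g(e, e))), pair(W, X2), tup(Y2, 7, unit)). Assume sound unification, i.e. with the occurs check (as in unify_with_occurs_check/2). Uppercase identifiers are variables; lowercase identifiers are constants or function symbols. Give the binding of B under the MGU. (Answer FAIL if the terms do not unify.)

tup(tup(g(pair(7, unit), g(e, e)), unit, tup(g(pair(7, unit), g(e, e)), pair(unit, d), g(unit, e))), d, 6)

Decompose tup/3: g(X2, L) = g(tup(tup(L, Y2, W), d, 6), g(pair(7, Y2), g(e, e))),  pair(tup(L, pair(Y2, d), g(Y2, e)), B) = pair(W, X2),  tup(unit, 7, unit) = tup(Y2, 7, unit).
Decompose g/2: X2 = tup(tup(L, Y2, W), d, 6),  L = g(pair(7, Y2), g(e, e)).
Bind X2 := tup(tup(L, Y2, W), d, 6); substituting into the one remaining equation that mentions X2 gives: pair(tup(L, pair(Y2, d), g(Y2, e)), B) = pair(W, tup(tup(L, Y2, W), d, 6)).
Bind L := g(pair(7, Y2), g(e, e)); substituting into the one remaining equation that mentions L gives: pair(tup(g(pair(7, Y2), g(e, e)), pair(Y2, d), g(Y2, e)), B) = pair(W, tup(tup(g(pair(7, Y2), g(e, e)), Y2, W), d, 6)). Substituting into the earlier binding gives X2 := tup(tup(g(pair(7, Y2), g(e, e)), Y2, W), d, 6).
Decompose pair/2: tup(g(pair(7, Y2), g(e, e)), pair(Y2, d), g(Y2, e)) = W,  B = tup(tup(g(pair(7, Y2), g(e, e)), Y2, W), d, 6).
Bind W := tup(g(pair(7, Y2), g(e, e)), pair(Y2, d), g(Y2, e)); substituting into the one remaining equation that mentions W gives: B = tup(tup(g(pair(7, Y2), g(e, e)), Y2, tup(g(pair(7, Y2), g(e, e)), pair(Y2, d), g(Y2, e))), d, 6). Substituting into the earlier binding gives X2 := tup(tup(g(pair(7, Y2), g(e, e)), Y2, tup(g(pair(7, Y2), g(e, e)), pair(Y2, d), g(Y2, e))), d, 6).
Bind B := tup(tup(g(pair(7, Y2), g(e, e)), Y2, tup(g(pair(7, Y2), g(e, e)), pair(Y2, d), g(Y2, e))), d, 6); no other remaining equation mentions B.
Decompose tup/3: unit = Y2,  7 = 7,  unit = unit.
Bind Y2 := unit; no other remaining equation mentions Y2. Substituting into the earlier bindings gives X2 := tup(tup(g(pair(7, unit), g(e, e)), unit, tup(g(pair(7, unit), g(e, e)), pair(unit, d), g(unit, e))), d, 6), L := g(pair(7, unit), g(e, e)), W := tup(g(pair(7, unit), g(e, e)), pair(unit, d), g(unit, e)), B := tup(tup(g(pair(7, unit), g(e, e)), unit, tup(g(pair(7, unit), g(e, e)), pair(unit, d), g(unit, e))), d, 6).
Delete trivial equation 7 = 7.
Delete trivial equation unit = unit.
MGU = { X2 = tup(tup(g(pair(7, unit), g(e, e)), unit, tup(g(pair(7, unit), g(e, e)), pair(unit, d), g(unit, e))), d, 6), L = g(pair(7, unit), g(e, e)), W = tup(g(pair(7, unit), g(e, e)), pair(unit, d), g(unit, e)), B = tup(tup(g(pair(7, unit), g(e, e)), unit, tup(g(pair(7, unit), g(e, e)), pair(unit, d), g(unit, e))), d, 6), Y2 = unit }, so B = tup(tup(g(pair(7, unit), g(e, e)), unit, tup(g(pair(7, unit), g(e, e)), pair(unit, d), g(unit, e))), d, 6).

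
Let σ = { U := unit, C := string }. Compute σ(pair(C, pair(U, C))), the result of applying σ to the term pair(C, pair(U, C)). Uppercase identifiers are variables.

Replace each occurrence of U with unit.
Replace each occurrence of C with string.
Result: pair(string, pair(unit, string)).

pair(string, pair(unit, string))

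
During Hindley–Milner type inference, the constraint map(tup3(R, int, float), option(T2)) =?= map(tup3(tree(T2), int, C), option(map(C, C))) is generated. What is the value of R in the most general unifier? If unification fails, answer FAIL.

tree(map(float, float))

Decompose map/2: tup3(R, int, float) =?= tup3(tree(T2), int, C),  option(T2) =?= option(map(C, C)).
Decompose tup3/3: R =?= tree(T2),  int =?= int,  float =?= C.
Bind R := tree(T2); no other remaining equation mentions R.
Delete trivial equation int =?= int.
Bind C := float; substituting into the remaining equation gives: option(T2) =?= option(map(float, float)).
Decompose option/1: T2 =?= map(float, float).
Bind T2 := map(float, float). Substituting into the earlier binding gives R := tree(map(float, float)).
MGU = { R ↦ tree(map(float, float)), C ↦ float, T2 ↦ map(float, float) }, so R ↦ tree(map(float, float)).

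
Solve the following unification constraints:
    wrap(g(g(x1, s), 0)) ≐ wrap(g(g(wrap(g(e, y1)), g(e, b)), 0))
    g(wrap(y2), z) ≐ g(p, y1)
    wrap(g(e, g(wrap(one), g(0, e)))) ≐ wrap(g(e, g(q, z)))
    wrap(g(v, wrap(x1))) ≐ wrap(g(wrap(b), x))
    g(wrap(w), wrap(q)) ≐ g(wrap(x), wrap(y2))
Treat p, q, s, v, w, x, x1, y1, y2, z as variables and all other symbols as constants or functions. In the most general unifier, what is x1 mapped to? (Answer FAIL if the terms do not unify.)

wrap(g(e, g(0, e)))

Decompose wrap/1: g(g(x1, s), 0) ≐ g(g(wrap(g(e, y1)), g(e, b)), 0).
Decompose g/2: g(x1, s) ≐ g(wrap(g(e, y1)), g(e, b)),  0 ≐ 0.
Decompose g/2: x1 ≐ wrap(g(e, y1)),  s ≐ g(e, b).
Bind x1 := wrap(g(e, y1)); substituting into the one remaining equation that mentions x1 gives: wrap(g(v, wrap(wrap(g(e, y1))))) ≐ wrap(g(wrap(b), x)).
Bind s := g(e, b); no other remaining equation mentions s.
Delete trivial equation 0 ≐ 0.
Decompose g/2: wrap(y2) ≐ p,  z ≐ y1.
Bind p := wrap(y2); no other remaining equation mentions p.
Bind z := y1; substituting into the one remaining equation that mentions z gives: wrap(g(e, g(wrap(one), g(0, e)))) ≐ wrap(g(e, g(q, y1))).
Decompose wrap/1: g(e, g(wrap(one), g(0, e))) ≐ g(e, g(q, y1)).
Decompose g/2: e ≐ e,  g(wrap(one), g(0, e)) ≐ g(q, y1).
Delete trivial equation e ≐ e.
Decompose g/2: wrap(one) ≐ q,  g(0, e) ≐ y1.
Bind q := wrap(one); substituting into the one remaining equation that mentions q gives: g(wrap(w), wrap(wrap(one))) ≐ g(wrap(x), wrap(y2)).
Bind y1 := g(0, e); substituting into the one remaining equation that mentions y1 gives: wrap(g(v, wrap(wrap(g(e, g(0, e)))))) ≐ wrap(g(wrap(b), x)). Substituting into the earlier bindings gives x1 := wrap(g(e, g(0, e))), z := g(0, e).
Decompose wrap/1: g(v, wrap(wrap(g(e, g(0, e))))) ≐ g(wrap(b), x).
Decompose g/2: v ≐ wrap(b),  wrap(wrap(g(e, g(0, e)))) ≐ x.
Bind v := wrap(b); no other remaining equation mentions v.
Bind x := wrap(wrap(g(e, g(0, e)))); substituting into the remaining equation gives: g(wrap(w), wrap(wrap(one))) ≐ g(wrap(wrap(wrap(g(e, g(0, e))))), wrap(y2)).
Decompose g/2: wrap(w) ≐ wrap(wrap(wrap(g(e, g(0, e))))),  wrap(wrap(one)) ≐ wrap(y2).
Decompose wrap/1: w ≐ wrap(wrap(g(e, g(0, e)))).
Bind w := wrap(wrap(g(e, g(0, e)))); no other remaining equation mentions w.
Decompose wrap/1: wrap(one) ≐ y2.
Bind y2 := wrap(one). Substituting into the earlier binding gives p := wrap(wrap(one)).
MGU = { x1 := wrap(g(e, g(0, e))), s := g(e, b), p := wrap(wrap(one)), z := g(0, e), q := wrap(one), y1 := g(0, e), v := wrap(b), x := wrap(wrap(g(e, g(0, e)))), w := wrap(wrap(g(e, g(0, e)))), y2 := wrap(one) }, so x1 := wrap(g(e, g(0, e))).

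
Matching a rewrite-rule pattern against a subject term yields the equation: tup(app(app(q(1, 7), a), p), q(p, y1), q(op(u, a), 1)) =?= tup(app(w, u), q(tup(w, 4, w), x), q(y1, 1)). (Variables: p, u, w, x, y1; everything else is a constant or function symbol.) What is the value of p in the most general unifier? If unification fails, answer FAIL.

tup(app(q(1, 7), a), 4, app(q(1, 7), a))

Decompose tup/3: app(app(q(1, 7), a), p) =?= app(w, u),  q(p, y1) =?= q(tup(w, 4, w), x),  q(op(u, a), 1) =?= q(y1, 1).
Decompose app/2: app(q(1, 7), a) =?= w,  p =?= u.
Bind w := app(q(1, 7), a); substituting into the one remaining equation that mentions w gives: q(p, y1) =?= q(tup(app(q(1, 7), a), 4, app(q(1, 7), a)), x).
Bind p := u; substituting into the one remaining equation that mentions p gives: q(u, y1) =?= q(tup(app(q(1, 7), a), 4, app(q(1, 7), a)), x).
Decompose q/2: u =?= tup(app(q(1, 7), a), 4, app(q(1, 7), a)),  y1 =?= x.
Bind u := tup(app(q(1, 7), a), 4, app(q(1, 7), a)); substituting into the one remaining equation that mentions u gives: q(op(tup(app(q(1, 7), a), 4, app(q(1, 7), a)), a), 1) =?= q(y1, 1). Substituting into the earlier binding gives p := tup(app(q(1, 7), a), 4, app(q(1, 7), a)).
Bind y1 := x; substituting into the remaining equation gives: q(op(tup(app(q(1, 7), a), 4, app(q(1, 7), a)), a), 1) =?= q(x, 1).
Decompose q/2: op(tup(app(q(1, 7), a), 4, app(q(1, 7), a)), a) =?= x,  1 =?= 1.
Bind x := op(tup(app(q(1, 7), a), 4, app(q(1, 7), a)), a); no other remaining equation mentions x. Substituting into the earlier binding gives y1 := op(tup(app(q(1, 7), a), 4, app(q(1, 7), a)), a).
Delete trivial equation 1 =?= 1.
MGU = { w := app(q(1, 7), a), p := tup(app(q(1, 7), a), 4, app(q(1, 7), a)), u := tup(app(q(1, 7), a), 4, app(q(1, 7), a)), y1 := op(tup(app(q(1, 7), a), 4, app(q(1, 7), a)), a), x := op(tup(app(q(1, 7), a), 4, app(q(1, 7), a)), a) }, so p := tup(app(q(1, 7), a), 4, app(q(1, 7), a)).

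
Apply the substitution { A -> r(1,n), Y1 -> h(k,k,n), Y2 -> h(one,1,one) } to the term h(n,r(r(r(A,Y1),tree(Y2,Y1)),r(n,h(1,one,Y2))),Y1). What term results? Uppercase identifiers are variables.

h(n,r(r(r(r(1,n),h(k,k,n)),tree(h(one,1,one),h(k,k,n))),r(n,h(1,one,h(one,1,one)))),h(k,k,n))

Replace each occurrence of A with r(1,n).
Replace each occurrence of Y1 with h(k,k,n).
Replace each occurrence of Y2 with h(one,1,one).
Result: h(n,r(r(r(r(1,n),h(k,k,n)),tree(h(one,1,one),h(k,k,n))),r(n,h(1,one,h(one,1,one)))),h(k,k,n)).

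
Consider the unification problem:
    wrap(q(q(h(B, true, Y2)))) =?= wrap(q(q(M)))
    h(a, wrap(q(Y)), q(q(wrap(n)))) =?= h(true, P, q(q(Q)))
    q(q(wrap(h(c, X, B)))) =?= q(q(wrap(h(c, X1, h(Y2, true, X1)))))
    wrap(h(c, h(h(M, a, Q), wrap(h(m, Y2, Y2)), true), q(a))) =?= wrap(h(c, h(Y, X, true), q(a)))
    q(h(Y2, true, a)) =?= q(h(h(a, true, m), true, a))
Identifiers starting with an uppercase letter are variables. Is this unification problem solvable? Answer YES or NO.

Decompose wrap/1: q(q(h(B, true, Y2))) =?= q(q(M)).
Decompose q/1: q(h(B, true, Y2)) =?= q(M).
Decompose q/1: h(B, true, Y2) =?= M.
Bind M := h(B, true, Y2); substituting into the one remaining equation that mentions M gives: wrap(h(c, h(h(h(B, true, Y2), a, Q), wrap(h(m, Y2, Y2)), true), q(a))) =?= wrap(h(c, h(Y, X, true), q(a))).
Decompose h/3: a =?= true,  wrap(q(Y)) =?= P,  q(q(wrap(n))) =?= q(q(Q)).
Clash: constants a and true differ; no unifier exists.

NO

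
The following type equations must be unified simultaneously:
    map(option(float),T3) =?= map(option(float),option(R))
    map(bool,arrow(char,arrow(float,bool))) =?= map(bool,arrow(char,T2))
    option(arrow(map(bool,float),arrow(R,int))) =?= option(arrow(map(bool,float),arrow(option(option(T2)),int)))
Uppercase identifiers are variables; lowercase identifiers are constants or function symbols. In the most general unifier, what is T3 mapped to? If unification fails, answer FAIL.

Decompose map/2: option(float) =?= option(float),  T3 =?= option(R).
Delete trivial equation option(float) =?= option(float).
Bind T3 := option(R); no other remaining equation mentions T3.
Decompose map/2: bool =?= bool,  arrow(char,arrow(float,bool)) =?= arrow(char,T2).
Delete trivial equation bool =?= bool.
Decompose arrow/2: char =?= char,  arrow(float,bool) =?= T2.
Delete trivial equation char =?= char.
Bind T2 := arrow(float,bool); substituting into the remaining equation gives: option(arrow(map(bool,float),arrow(R,int))) =?= option(arrow(map(bool,float),arrow(option(option(arrow(float,bool))),int))).
Decompose option/1: arrow(map(bool,float),arrow(R,int)) =?= arrow(map(bool,float),arrow(option(option(arrow(float,bool))),int)).
Decompose arrow/2: map(bool,float) =?= map(bool,float),  arrow(R,int) =?= arrow(option(option(arrow(float,bool))),int).
Delete trivial equation map(bool,float) =?= map(bool,float).
Decompose arrow/2: R =?= option(option(arrow(float,bool))),  int =?= int.
Bind R := option(option(arrow(float,bool))); no other remaining equation mentions R. Substituting into the earlier binding gives T3 := option(option(option(arrow(float,bool)))).
Delete trivial equation int =?= int.
MGU = { T3 ↦ option(option(option(arrow(float,bool)))), T2 ↦ arrow(float,bool), R ↦ option(option(arrow(float,bool))) }, so T3 ↦ option(option(option(arrow(float,bool)))).

option(option(option(arrow(float,bool))))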